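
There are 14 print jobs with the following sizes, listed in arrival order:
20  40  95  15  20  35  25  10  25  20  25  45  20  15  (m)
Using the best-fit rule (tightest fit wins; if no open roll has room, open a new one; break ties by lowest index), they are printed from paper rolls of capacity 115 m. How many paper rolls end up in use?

4

  20 → roll 1 (new)  [load 20/115]
  40 → roll 1  [load 60/115]
  95 → roll 2 (new)  [load 95/115]
  15 → roll 2  [load 110/115]
  20 → roll 1  [load 80/115]
  35 → roll 1  [load 115/115]
  25 → roll 3 (new)  [load 25/115]
  10 → roll 3  [load 35/115]
  25 → roll 3  [load 60/115]
  20 → roll 3  [load 80/115]
  25 → roll 3  [load 105/115]
  45 → roll 4 (new)  [load 45/115]
  20 → roll 4  [load 65/115]
  15 → roll 4  [load 80/115]
4 paper rolls opened.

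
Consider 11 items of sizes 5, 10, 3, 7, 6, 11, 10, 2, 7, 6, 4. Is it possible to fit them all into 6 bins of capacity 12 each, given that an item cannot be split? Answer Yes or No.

Total = 71; ⌈71/12⌉ = 6.
The bound of 6 does not rule out 6, but exhaustive search shows no assignment into 6 bins of capacity 12 exists — the minimum is 7.

No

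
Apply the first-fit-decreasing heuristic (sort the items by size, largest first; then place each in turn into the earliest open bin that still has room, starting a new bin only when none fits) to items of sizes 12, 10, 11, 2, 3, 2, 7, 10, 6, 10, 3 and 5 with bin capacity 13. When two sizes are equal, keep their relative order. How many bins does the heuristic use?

Sorted descending: 12, 11, 10, 10, 10, 7, 6, 5, 3, 3, 2, 2.
  12 → bin 1 (new)  [load 12/13]
  11 → bin 2 (new)  [load 11/13]
  10 → bin 3 (new)  [load 10/13]
  10 → bin 4 (new)  [load 10/13]
  10 → bin 5 (new)  [load 10/13]
  7 → bin 6 (new)  [load 7/13]
  6 → bin 6  [load 13/13]
  5 → bin 7 (new)  [load 5/13]
  3 → bin 3  [load 13/13]
  3 → bin 4  [load 13/13]
  2 → bin 2  [load 13/13]
  2 → bin 5  [load 12/13]
7 bins opened.

7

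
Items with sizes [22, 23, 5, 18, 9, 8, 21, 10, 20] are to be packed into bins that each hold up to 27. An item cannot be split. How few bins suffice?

Total = 23 + 22 + 21 + 20 + 18 + 10 + 9 + 8 + 5 = 136.
Lower bound: ⌈136/27⌉ = 6 bins.
A packing using 6 bins:
  bin 1: 23 = 23
  bin 2: 22 + 5 = 27
  bin 3: 21 = 21
  bin 4: 20 = 20
  bin 5: 18 + 9 = 27
  bin 6: 10 + 8 = 18
This matches the lower bound, so 6 is optimal.

6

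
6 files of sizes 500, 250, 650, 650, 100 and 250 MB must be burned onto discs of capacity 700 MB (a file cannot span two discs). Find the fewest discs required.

Total = 650 + 650 + 500 + 250 + 250 + 100 = 2400 MB.
Lower bound: ⌈2400/700⌉ = 4 discs.
A packing using 4 discs:
  disc 1: 650 = 650
  disc 2: 650 = 650
  disc 3: 500 + 100 = 600
  disc 4: 250 + 250 = 500
This matches the lower bound, so 4 is optimal.

4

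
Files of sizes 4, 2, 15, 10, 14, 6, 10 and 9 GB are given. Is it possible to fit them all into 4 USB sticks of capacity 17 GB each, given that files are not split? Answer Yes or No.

No

Total = 70 GB; ⌈70/17⌉ = 5.
At least 5 USB sticks are required, but only 4 are allowed.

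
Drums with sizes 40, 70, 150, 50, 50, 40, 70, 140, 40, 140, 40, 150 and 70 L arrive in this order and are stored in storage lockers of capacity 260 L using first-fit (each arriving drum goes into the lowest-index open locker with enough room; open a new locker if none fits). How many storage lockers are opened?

  40 → locker 1 (new)  [load 40/260]
  70 → locker 1  [load 110/260]
  150 → locker 1  [load 260/260]
  50 → locker 2 (new)  [load 50/260]
  50 → locker 2  [load 100/260]
  40 → locker 2  [load 140/260]
  70 → locker 2  [load 210/260]
  140 → locker 3 (new)  [load 140/260]
  40 → locker 2  [load 250/260]
  140 → locker 4 (new)  [load 140/260]
  40 → locker 3  [load 180/260]
  150 → locker 5 (new)  [load 150/260]
  70 → locker 3  [load 250/260]
5 storage lockers opened.

5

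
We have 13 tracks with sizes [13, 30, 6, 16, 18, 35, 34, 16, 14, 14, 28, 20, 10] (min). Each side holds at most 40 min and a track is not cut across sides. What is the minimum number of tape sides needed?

Total = 35 + 34 + 30 + 28 + 20 + 18 + 16 + 16 + 14 + 14 + 13 + 10 + 6 = 254 min.
Lower bound: ⌈254/40⌉ = 7 tape sides.
A packing using 8 tape sides:
  side 1: 35 = 35
  side 2: 34 + 6 = 40
  side 3: 30 + 10 = 40
  side 4: 28 = 28
  side 5: 20 + 18 = 38
  side 6: 16 + 16 = 32
  side 7: 14 + 14 = 28
  side 8: 13 = 13
No arrangement into 7 tape sides stays within capacity, so 8 is optimal.

8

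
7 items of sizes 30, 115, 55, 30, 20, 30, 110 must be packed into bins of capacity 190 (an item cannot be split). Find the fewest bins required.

3

Total = 115 + 110 + 55 + 30 + 30 + 30 + 20 = 390.
Lower bound: ⌈390/190⌉ = 3 bins.
A packing using 3 bins:
  bin 1: 115 + 55 + 20 = 190
  bin 2: 110 + 30 + 30 = 170
  bin 3: 30 = 30
This matches the lower bound, so 3 is optimal.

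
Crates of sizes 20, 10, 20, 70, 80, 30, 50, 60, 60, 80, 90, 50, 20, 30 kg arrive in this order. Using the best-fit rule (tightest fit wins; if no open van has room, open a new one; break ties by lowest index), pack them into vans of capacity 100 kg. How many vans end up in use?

  20 → van 1 (new)  [load 20/100]
  10 → van 1  [load 30/100]
  20 → van 1  [load 50/100]
  70 → van 2 (new)  [load 70/100]
  80 → van 3 (new)  [load 80/100]
  30 → van 2  [load 100/100]
  50 → van 1  [load 100/100]
  60 → van 4 (new)  [load 60/100]
  60 → van 5 (new)  [load 60/100]
  80 → van 6 (new)  [load 80/100]
  90 → van 7 (new)  [load 90/100]
  50 → van 8 (new)  [load 50/100]
  20 → van 3  [load 100/100]
  30 → van 4  [load 90/100]
8 vans opened.

8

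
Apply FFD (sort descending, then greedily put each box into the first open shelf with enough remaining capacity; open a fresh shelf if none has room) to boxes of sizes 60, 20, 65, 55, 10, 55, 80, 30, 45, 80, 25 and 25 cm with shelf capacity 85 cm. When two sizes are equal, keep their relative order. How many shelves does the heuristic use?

7

Sorted descending: 80, 80, 65, 60, 55, 55, 45, 30, 25, 25, 20, 10.
  80 → shelf 1 (new)  [load 80/85]
  80 → shelf 2 (new)  [load 80/85]
  65 → shelf 3 (new)  [load 65/85]
  60 → shelf 4 (new)  [load 60/85]
  55 → shelf 5 (new)  [load 55/85]
  55 → shelf 6 (new)  [load 55/85]
  45 → shelf 7 (new)  [load 45/85]
  30 → shelf 5  [load 85/85]
  25 → shelf 4  [load 85/85]
  25 → shelf 6  [load 80/85]
  20 → shelf 3  [load 85/85]
  10 → shelf 7  [load 55/85]
7 shelves opened.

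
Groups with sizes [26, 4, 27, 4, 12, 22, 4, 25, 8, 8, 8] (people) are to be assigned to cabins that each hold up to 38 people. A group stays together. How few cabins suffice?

Total = 27 + 26 + 25 + 22 + 12 + 8 + 8 + 8 + 4 + 4 + 4 = 148 people.
Lower bound: ⌈148/38⌉ = 4 cabins.
A packing using 4 cabins:
  cabin 1: 27 + 8 = 35
  cabin 2: 26 + 12 = 38
  cabin 3: 25 + 8 + 4 = 37
  cabin 4: 22 + 8 + 4 + 4 = 38
This matches the lower bound, so 4 is optimal.

4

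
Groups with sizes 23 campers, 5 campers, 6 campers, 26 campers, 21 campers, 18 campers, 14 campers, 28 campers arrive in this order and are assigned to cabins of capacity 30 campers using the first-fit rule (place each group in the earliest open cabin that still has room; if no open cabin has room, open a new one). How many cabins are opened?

6

  23 → cabin 1 (new)  [load 23/30]
  5 → cabin 1  [load 28/30]
  6 → cabin 2 (new)  [load 6/30]
  26 → cabin 3 (new)  [load 26/30]
  21 → cabin 2  [load 27/30]
  18 → cabin 4 (new)  [load 18/30]
  14 → cabin 5 (new)  [load 14/30]
  28 → cabin 6 (new)  [load 28/30]
6 cabins opened.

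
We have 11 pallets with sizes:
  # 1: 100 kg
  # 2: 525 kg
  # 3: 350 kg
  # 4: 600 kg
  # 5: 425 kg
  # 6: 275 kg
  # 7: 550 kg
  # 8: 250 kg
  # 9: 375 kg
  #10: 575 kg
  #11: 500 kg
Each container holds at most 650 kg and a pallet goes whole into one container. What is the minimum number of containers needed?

8

Total = 600 + 575 + 550 + 525 + 500 + 425 + 375 + 350 + 275 + 250 + 100 = 4525 kg.
Lower bound: ⌈4525/650⌉ = 7 containers.
Also, 8 pallets each exceed 325 kg, and no two of those can share a container, so at least 8 containers are needed.
A packing using 8 containers:
  container 1: 600 = 600
  container 2: 575 = 575
  container 3: 550 + 100 = 650
  container 4: 525 = 525
  container 5: 500 = 500
  container 6: 425 = 425
  container 7: 375 + 275 = 650
  container 8: 350 + 250 = 600
This matches the lower bound, so 8 is optimal.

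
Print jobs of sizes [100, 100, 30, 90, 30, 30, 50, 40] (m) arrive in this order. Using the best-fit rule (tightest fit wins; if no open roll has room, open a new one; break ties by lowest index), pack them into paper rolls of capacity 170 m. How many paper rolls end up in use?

  100 → roll 1 (new)  [load 100/170]
  100 → roll 2 (new)  [load 100/170]
  30 → roll 1  [load 130/170]
  90 → roll 3 (new)  [load 90/170]
  30 → roll 1  [load 160/170]
  30 → roll 2  [load 130/170]
  50 → roll 3  [load 140/170]
  40 → roll 2  [load 170/170]
3 paper rolls opened.

3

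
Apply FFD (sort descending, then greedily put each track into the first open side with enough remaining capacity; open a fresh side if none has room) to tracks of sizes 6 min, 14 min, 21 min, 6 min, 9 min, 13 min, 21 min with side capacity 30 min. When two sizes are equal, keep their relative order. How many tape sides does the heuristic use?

Sorted descending: 21, 21, 14, 13, 9, 6, 6.
  21 → side 1 (new)  [load 21/30]
  21 → side 2 (new)  [load 21/30]
  14 → side 3 (new)  [load 14/30]
  13 → side 3  [load 27/30]
  9 → side 1  [load 30/30]
  6 → side 2  [load 27/30]
  6 → side 4 (new)  [load 6/30]
4 tape sides opened.

4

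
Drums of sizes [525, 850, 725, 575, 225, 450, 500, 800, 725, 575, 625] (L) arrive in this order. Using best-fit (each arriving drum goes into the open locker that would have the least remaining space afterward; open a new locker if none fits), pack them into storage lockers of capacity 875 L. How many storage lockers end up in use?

10

  525 → locker 1 (new)  [load 525/875]
  850 → locker 2 (new)  [load 850/875]
  725 → locker 3 (new)  [load 725/875]
  575 → locker 4 (new)  [load 575/875]
  225 → locker 4  [load 800/875]
  450 → locker 5 (new)  [load 450/875]
  500 → locker 6 (new)  [load 500/875]
  800 → locker 7 (new)  [load 800/875]
  725 → locker 8 (new)  [load 725/875]
  575 → locker 9 (new)  [load 575/875]
  625 → locker 10 (new)  [load 625/875]
10 storage lockers opened.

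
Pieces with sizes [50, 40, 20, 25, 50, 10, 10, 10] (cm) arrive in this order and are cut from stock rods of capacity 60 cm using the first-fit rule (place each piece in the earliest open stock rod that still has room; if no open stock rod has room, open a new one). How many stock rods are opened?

  50 → stock rod 1 (new)  [load 50/60]
  40 → stock rod 2 (new)  [load 40/60]
  20 → stock rod 2  [load 60/60]
  25 → stock rod 3 (new)  [load 25/60]
  50 → stock rod 4 (new)  [load 50/60]
  10 → stock rod 1  [load 60/60]
  10 → stock rod 3  [load 35/60]
  10 → stock rod 3  [load 45/60]
4 stock rods opened.

4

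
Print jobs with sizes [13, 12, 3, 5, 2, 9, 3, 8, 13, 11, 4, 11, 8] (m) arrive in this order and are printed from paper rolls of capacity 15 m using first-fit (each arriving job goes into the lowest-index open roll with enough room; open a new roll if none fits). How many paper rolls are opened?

8

  13 → roll 1 (new)  [load 13/15]
  12 → roll 2 (new)  [load 12/15]
  3 → roll 2  [load 15/15]
  5 → roll 3 (new)  [load 5/15]
  2 → roll 1  [load 15/15]
  9 → roll 3  [load 14/15]
  3 → roll 4 (new)  [load 3/15]
  8 → roll 4  [load 11/15]
  13 → roll 5 (new)  [load 13/15]
  11 → roll 6 (new)  [load 11/15]
  4 → roll 4  [load 15/15]
  11 → roll 7 (new)  [load 11/15]
  8 → roll 8 (new)  [load 8/15]
8 paper rolls opened.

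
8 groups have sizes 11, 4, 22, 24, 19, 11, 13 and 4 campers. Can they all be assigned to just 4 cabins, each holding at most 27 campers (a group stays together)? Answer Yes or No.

Total = 108 campers; ⌈108/27⌉ = 4.
The bound of 4 does not rule out 4, but exhaustive search shows no assignment into 4 cabins of capacity 27 campers exists — the minimum is 5.

No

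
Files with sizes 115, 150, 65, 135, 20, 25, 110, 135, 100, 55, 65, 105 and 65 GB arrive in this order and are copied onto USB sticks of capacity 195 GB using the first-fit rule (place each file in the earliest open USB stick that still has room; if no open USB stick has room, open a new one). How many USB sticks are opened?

  115 → USB stick 1 (new)  [load 115/195]
  150 → USB stick 2 (new)  [load 150/195]
  65 → USB stick 1  [load 180/195]
  135 → USB stick 3 (new)  [load 135/195]
  20 → USB stick 2  [load 170/195]
  25 → USB stick 2  [load 195/195]
  110 → USB stick 4 (new)  [load 110/195]
  135 → USB stick 5 (new)  [load 135/195]
  100 → USB stick 6 (new)  [load 100/195]
  55 → USB stick 3  [load 190/195]
  65 → USB stick 4  [load 175/195]
  105 → USB stick 7 (new)  [load 105/195]
  65 → USB stick 6  [load 165/195]
7 USB sticks opened.

7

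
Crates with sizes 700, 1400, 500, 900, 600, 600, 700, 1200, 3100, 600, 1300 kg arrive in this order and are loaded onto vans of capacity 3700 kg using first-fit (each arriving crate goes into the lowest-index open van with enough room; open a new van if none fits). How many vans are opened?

4

  700 → van 1 (new)  [load 700/3700]
  1400 → van 1  [load 2100/3700]
  500 → van 1  [load 2600/3700]
  900 → van 1  [load 3500/3700]
  600 → van 2 (new)  [load 600/3700]
  600 → van 2  [load 1200/3700]
  700 → van 2  [load 1900/3700]
  1200 → van 2  [load 3100/3700]
  3100 → van 3 (new)  [load 3100/3700]
  600 → van 2  [load 3700/3700]
  1300 → van 4 (new)  [load 1300/3700]
4 vans opened.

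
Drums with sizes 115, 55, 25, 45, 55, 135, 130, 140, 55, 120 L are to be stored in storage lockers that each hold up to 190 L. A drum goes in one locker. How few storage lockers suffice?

Total = 140 + 135 + 130 + 120 + 115 + 55 + 55 + 55 + 45 + 25 = 875 L.
Lower bound: ⌈875/190⌉ = 5 storage lockers.
A packing using 5 storage lockers:
  locker 1: 140 + 45 = 185
  locker 2: 135 + 55 = 190
  locker 3: 130 + 55 = 185
  locker 4: 120 + 55 = 175
  locker 5: 115 + 25 = 140
This matches the lower bound, so 5 is optimal.

5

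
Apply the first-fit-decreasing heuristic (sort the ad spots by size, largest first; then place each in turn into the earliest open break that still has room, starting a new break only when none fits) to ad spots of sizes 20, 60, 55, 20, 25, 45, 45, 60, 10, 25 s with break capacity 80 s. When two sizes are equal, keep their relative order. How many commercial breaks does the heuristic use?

5

Sorted descending: 60, 60, 55, 45, 45, 25, 25, 20, 20, 10.
  60 → break 1 (new)  [load 60/80]
  60 → break 2 (new)  [load 60/80]
  55 → break 3 (new)  [load 55/80]
  45 → break 4 (new)  [load 45/80]
  45 → break 5 (new)  [load 45/80]
  25 → break 3  [load 80/80]
  25 → break 4  [load 70/80]
  20 → break 1  [load 80/80]
  20 → break 2  [load 80/80]
  10 → break 4  [load 80/80]
5 commercial breaks opened.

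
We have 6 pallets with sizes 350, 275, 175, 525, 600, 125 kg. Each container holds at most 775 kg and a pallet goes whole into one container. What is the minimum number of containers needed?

3

Total = 600 + 525 + 350 + 275 + 175 + 125 = 2050 kg.
Lower bound: ⌈2050/775⌉ = 3 containers.
A packing using 3 containers:
  container 1: 600 + 175 = 775
  container 2: 525 + 125 = 650
  container 3: 350 + 275 = 625
This matches the lower bound, so 3 is optimal.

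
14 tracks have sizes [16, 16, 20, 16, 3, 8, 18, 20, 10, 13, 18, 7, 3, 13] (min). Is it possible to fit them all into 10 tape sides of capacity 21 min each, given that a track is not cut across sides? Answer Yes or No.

Yes

A valid assignment using 10 tape sides:
  side 1: 20 = 20
  side 2: 20 = 20
  side 3: 18 + 3 = 21
  side 4: 18 + 3 = 21
  side 5: 16 = 16
  side 6: 16 = 16
  side 7: 16 = 16
  side 8: 13 + 8 = 21
  side 9: 13 + 7 = 20
  side 10: 10 = 10
Every load is within 21 min, so 10 tape sides suffice.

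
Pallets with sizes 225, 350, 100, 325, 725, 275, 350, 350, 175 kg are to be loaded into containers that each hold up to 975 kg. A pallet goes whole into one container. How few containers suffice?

3

Total = 725 + 350 + 350 + 350 + 325 + 275 + 225 + 175 + 100 = 2875 kg.
Lower bound: ⌈2875/975⌉ = 3 containers.
A packing using 3 containers:
  container 1: 725 + 225 = 950
  container 2: 350 + 350 + 275 = 975
  container 3: 350 + 325 + 175 + 100 = 950
This matches the lower bound, so 3 is optimal.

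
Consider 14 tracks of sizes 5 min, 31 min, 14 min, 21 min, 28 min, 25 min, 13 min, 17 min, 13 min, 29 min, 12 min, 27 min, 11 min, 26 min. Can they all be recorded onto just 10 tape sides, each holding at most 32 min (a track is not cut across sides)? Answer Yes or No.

Yes

A valid assignment using 10 tape sides:
  side 1: 31 = 31
  side 2: 29 = 29
  side 3: 28 = 28
  side 4: 27 + 5 = 32
  side 5: 26 = 26
  side 6: 25 = 25
  side 7: 21 + 11 = 32
  side 8: 17 + 14 = 31
  side 9: 13 + 13 = 26
  side 10: 12 = 12
Every load is within 32 min, so 10 tape sides suffice.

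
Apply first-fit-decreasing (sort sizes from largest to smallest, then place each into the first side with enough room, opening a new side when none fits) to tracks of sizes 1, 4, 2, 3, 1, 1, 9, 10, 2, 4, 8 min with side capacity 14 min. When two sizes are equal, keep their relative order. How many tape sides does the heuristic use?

Sorted descending: 10, 9, 8, 4, 4, 3, 2, 2, 1, 1, 1.
  10 → side 1 (new)  [load 10/14]
  9 → side 2 (new)  [load 9/14]
  8 → side 3 (new)  [load 8/14]
  4 → side 1  [load 14/14]
  4 → side 2  [load 13/14]
  3 → side 3  [load 11/14]
  2 → side 3  [load 13/14]
  2 → side 4 (new)  [load 2/14]
  1 → side 2  [load 14/14]
  1 → side 3  [load 14/14]
  1 → side 4  [load 3/14]
4 tape sides opened.

4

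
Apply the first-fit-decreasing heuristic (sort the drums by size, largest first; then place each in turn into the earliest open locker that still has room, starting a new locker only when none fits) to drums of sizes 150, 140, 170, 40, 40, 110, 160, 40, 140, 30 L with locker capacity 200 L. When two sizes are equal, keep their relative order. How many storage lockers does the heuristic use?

6

Sorted descending: 170, 160, 150, 140, 140, 110, 40, 40, 40, 30.
  170 → locker 1 (new)  [load 170/200]
  160 → locker 2 (new)  [load 160/200]
  150 → locker 3 (new)  [load 150/200]
  140 → locker 4 (new)  [load 140/200]
  140 → locker 5 (new)  [load 140/200]
  110 → locker 6 (new)  [load 110/200]
  40 → locker 2  [load 200/200]
  40 → locker 3  [load 190/200]
  40 → locker 4  [load 180/200]
  30 → locker 1  [load 200/200]
6 storage lockers opened.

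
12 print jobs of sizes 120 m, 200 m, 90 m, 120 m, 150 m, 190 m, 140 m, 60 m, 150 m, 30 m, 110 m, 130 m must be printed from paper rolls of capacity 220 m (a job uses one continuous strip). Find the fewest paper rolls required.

9

Total = 200 + 190 + 150 + 150 + 140 + 130 + 120 + 120 + 110 + 90 + 60 + 30 = 1490 m.
Lower bound: ⌈1490/220⌉ = 7 paper rolls.
Also, 8 print jobs each exceed 110 m, and no two of those can share a roll, so at least 8 paper rolls are needed.
A packing using 9 paper rolls:
  roll 1: 200 = 200
  roll 2: 190 + 30 = 220
  roll 3: 150 + 60 = 210
  roll 4: 150 = 150
  roll 5: 140 = 140
  roll 6: 130 + 90 = 220
  roll 7: 120 = 120
  roll 8: 120 = 120
  roll 9: 110 = 110
No arrangement into 8 paper rolls stays within capacity, so 9 is optimal.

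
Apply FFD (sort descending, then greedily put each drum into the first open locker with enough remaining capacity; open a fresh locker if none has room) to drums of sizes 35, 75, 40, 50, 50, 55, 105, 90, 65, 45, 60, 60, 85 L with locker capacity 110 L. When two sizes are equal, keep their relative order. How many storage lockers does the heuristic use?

8

Sorted descending: 105, 90, 85, 75, 65, 60, 60, 55, 50, 50, 45, 40, 35.
  105 → locker 1 (new)  [load 105/110]
  90 → locker 2 (new)  [load 90/110]
  85 → locker 3 (new)  [load 85/110]
  75 → locker 4 (new)  [load 75/110]
  65 → locker 5 (new)  [load 65/110]
  60 → locker 6 (new)  [load 60/110]
  60 → locker 7 (new)  [load 60/110]
  55 → locker 8 (new)  [load 55/110]
  50 → locker 6  [load 110/110]
  50 → locker 7  [load 110/110]
  45 → locker 5  [load 110/110]
  40 → locker 8  [load 95/110]
  35 → locker 4  [load 110/110]
8 storage lockers opened.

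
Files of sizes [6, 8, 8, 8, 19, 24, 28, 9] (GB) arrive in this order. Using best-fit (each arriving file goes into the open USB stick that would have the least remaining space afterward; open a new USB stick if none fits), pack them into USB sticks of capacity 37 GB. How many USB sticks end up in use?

  6 → USB stick 1 (new)  [load 6/37]
  8 → USB stick 1  [load 14/37]
  8 → USB stick 1  [load 22/37]
  8 → USB stick 1  [load 30/37]
  19 → USB stick 2 (new)  [load 19/37]
  24 → USB stick 3 (new)  [load 24/37]
  28 → USB stick 4 (new)  [load 28/37]
  9 → USB stick 4  [load 37/37]
4 USB sticks opened.

4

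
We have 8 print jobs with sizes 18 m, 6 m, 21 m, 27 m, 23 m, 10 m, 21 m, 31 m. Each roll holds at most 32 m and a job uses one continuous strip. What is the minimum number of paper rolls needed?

Total = 31 + 27 + 23 + 21 + 21 + 18 + 10 + 6 = 157 m.
Lower bound: ⌈157/32⌉ = 5 paper rolls.
Also, 6 print jobs each exceed 16 m, and no two of those can share a roll, so at least 6 paper rolls are needed.
A packing using 6 paper rolls:
  roll 1: 31 = 31
  roll 2: 27 = 27
  roll 3: 23 + 6 = 29
  roll 4: 21 + 10 = 31
  roll 5: 21 = 21
  roll 6: 18 = 18
This matches the lower bound, so 6 is optimal.

6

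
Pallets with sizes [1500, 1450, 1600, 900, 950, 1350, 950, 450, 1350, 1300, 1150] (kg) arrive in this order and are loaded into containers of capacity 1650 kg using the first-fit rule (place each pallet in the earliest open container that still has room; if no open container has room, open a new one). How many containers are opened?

  1500 → container 1 (new)  [load 1500/1650]
  1450 → container 2 (new)  [load 1450/1650]
  1600 → container 3 (new)  [load 1600/1650]
  900 → container 4 (new)  [load 900/1650]
  950 → container 5 (new)  [load 950/1650]
  1350 → container 6 (new)  [load 1350/1650]
  950 → container 7 (new)  [load 950/1650]
  450 → container 4  [load 1350/1650]
  1350 → container 8 (new)  [load 1350/1650]
  1300 → container 9 (new)  [load 1300/1650]
  1150 → container 10 (new)  [load 1150/1650]
10 containers opened.

10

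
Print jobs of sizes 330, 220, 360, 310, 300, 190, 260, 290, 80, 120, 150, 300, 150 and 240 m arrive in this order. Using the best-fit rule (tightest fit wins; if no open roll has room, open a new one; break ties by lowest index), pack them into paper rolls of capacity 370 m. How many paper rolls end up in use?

11

  330 → roll 1 (new)  [load 330/370]
  220 → roll 2 (new)  [load 220/370]
  360 → roll 3 (new)  [load 360/370]
  310 → roll 4 (new)  [load 310/370]
  300 → roll 5 (new)  [load 300/370]
  190 → roll 6 (new)  [load 190/370]
  260 → roll 7 (new)  [load 260/370]
  290 → roll 8 (new)  [load 290/370]
  80 → roll 8  [load 370/370]
  120 → roll 2  [load 340/370]
  150 → roll 6  [load 340/370]
  300 → roll 9 (new)  [load 300/370]
  150 → roll 10 (new)  [load 150/370]
  240 → roll 11 (new)  [load 240/370]
11 paper rolls opened.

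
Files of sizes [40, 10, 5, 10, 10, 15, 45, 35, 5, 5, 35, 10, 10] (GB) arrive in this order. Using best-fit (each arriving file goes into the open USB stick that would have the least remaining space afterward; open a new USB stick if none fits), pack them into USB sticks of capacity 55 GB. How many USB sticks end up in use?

5

  40 → USB stick 1 (new)  [load 40/55]
  10 → USB stick 1  [load 50/55]
  5 → USB stick 1  [load 55/55]
  10 → USB stick 2 (new)  [load 10/55]
  10 → USB stick 2  [load 20/55]
  15 → USB stick 2  [load 35/55]
  45 → USB stick 3 (new)  [load 45/55]
  35 → USB stick 4 (new)  [load 35/55]
  5 → USB stick 3  [load 50/55]
  5 → USB stick 3  [load 55/55]
  35 → USB stick 5 (new)  [load 35/55]
  10 → USB stick 2  [load 45/55]
  10 → USB stick 2  [load 55/55]
5 USB sticks opened.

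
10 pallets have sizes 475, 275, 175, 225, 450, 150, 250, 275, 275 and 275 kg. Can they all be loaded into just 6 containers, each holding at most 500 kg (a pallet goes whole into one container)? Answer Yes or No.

No

Total = 2825 kg; ⌈2825/500⌉ = 6.
The bound of 6 does not rule out 6, but exhaustive search shows no assignment into 6 containers of capacity 500 kg exists — the minimum is 7.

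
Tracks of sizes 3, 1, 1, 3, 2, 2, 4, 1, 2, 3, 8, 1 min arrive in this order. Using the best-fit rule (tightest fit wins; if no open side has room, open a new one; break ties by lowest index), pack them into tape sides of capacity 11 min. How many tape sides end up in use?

3

  3 → side 1 (new)  [load 3/11]
  1 → side 1  [load 4/11]
  1 → side 1  [load 5/11]
  3 → side 1  [load 8/11]
  2 → side 1  [load 10/11]
  2 → side 2 (new)  [load 2/11]
  4 → side 2  [load 6/11]
  1 → side 1  [load 11/11]
  2 → side 2  [load 8/11]
  3 → side 2  [load 11/11]
  8 → side 3 (new)  [load 8/11]
  1 → side 3  [load 9/11]
3 tape sides opened.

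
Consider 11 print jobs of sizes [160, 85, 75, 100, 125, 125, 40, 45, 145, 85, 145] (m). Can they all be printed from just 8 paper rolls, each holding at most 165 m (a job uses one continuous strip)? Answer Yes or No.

Yes

A valid assignment using 8 paper rolls:
  roll 1: 160 = 160
  roll 2: 145 = 145
  roll 3: 145 = 145
  roll 4: 125 + 40 = 165
  roll 5: 125 = 125
  roll 6: 100 + 45 = 145
  roll 7: 85 + 75 = 160
  roll 8: 85 = 85
Every load is within 165 m, so 8 paper rolls suffice.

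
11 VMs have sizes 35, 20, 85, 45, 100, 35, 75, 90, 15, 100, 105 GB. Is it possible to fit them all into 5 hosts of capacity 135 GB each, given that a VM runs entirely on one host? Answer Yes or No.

No

Total = 705 GB; ⌈705/135⌉ = 6.
At least 6 hosts are required, but only 5 are allowed.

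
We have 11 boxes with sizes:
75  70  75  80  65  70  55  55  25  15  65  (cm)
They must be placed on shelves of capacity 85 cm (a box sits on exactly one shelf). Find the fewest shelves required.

9

Total = 80 + 75 + 75 + 70 + 70 + 65 + 65 + 55 + 55 + 25 + 15 = 650 cm.
Lower bound: ⌈650/85⌉ = 8 shelves.
Also, 9 boxes each exceed 85/2 cm, and no two of those can share a shelf, so at least 9 shelves are needed.
A packing using 9 shelves:
  shelf 1: 80 = 80
  shelf 2: 75 = 75
  shelf 3: 75 = 75
  shelf 4: 70 + 15 = 85
  shelf 5: 70 = 70
  shelf 6: 65 = 65
  shelf 7: 65 = 65
  shelf 8: 55 + 25 = 80
  shelf 9: 55 = 55
This matches the lower bound, so 9 is optimal.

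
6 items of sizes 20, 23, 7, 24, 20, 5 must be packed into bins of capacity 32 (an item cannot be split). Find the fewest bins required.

Total = 24 + 23 + 20 + 20 + 7 + 5 = 99.
Lower bound: ⌈99/32⌉ = 4 bins.
A packing using 4 bins:
  bin 1: 24 + 7 = 31
  bin 2: 23 + 5 = 28
  bin 3: 20 = 20
  bin 4: 20 = 20
This matches the lower bound, so 4 is optimal.

4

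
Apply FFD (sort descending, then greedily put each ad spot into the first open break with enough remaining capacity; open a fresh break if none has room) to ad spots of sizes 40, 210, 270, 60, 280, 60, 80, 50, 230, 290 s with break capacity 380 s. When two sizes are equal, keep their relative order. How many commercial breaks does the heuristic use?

Sorted descending: 290, 280, 270, 230, 210, 80, 60, 60, 50, 40.
  290 → break 1 (new)  [load 290/380]
  280 → break 2 (new)  [load 280/380]
  270 → break 3 (new)  [load 270/380]
  230 → break 4 (new)  [load 230/380]
  210 → break 5 (new)  [load 210/380]
  80 → break 1  [load 370/380]
  60 → break 2  [load 340/380]
  60 → break 3  [load 330/380]
  50 → break 3  [load 380/380]
  40 → break 2  [load 380/380]
5 commercial breaks opened.

5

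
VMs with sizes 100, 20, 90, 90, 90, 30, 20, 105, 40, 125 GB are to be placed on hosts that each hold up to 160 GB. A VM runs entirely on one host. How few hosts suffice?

Total = 125 + 105 + 100 + 90 + 90 + 90 + 40 + 30 + 20 + 20 = 710 GB.
Lower bound: ⌈710/160⌉ = 5 hosts.
Also, 6 VMs each exceed 80 GB, and no two of those can share a host, so at least 6 hosts are needed.
A packing using 6 hosts:
  host 1: 125 + 30 = 155
  host 2: 105 + 40 = 145
  host 3: 100 + 20 + 20 = 140
  host 4: 90 = 90
  host 5: 90 = 90
  host 6: 90 = 90
This matches the lower bound, so 6 is optimal.

6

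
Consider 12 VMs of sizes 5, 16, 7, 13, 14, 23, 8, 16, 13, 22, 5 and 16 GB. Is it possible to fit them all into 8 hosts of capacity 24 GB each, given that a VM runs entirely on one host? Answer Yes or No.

A valid assignment using 8 hosts:
  host 1: 23 = 23
  host 2: 22 = 22
  host 3: 16 + 8 = 24
  host 4: 16 + 7 = 23
  host 5: 16 + 5 = 21
  host 6: 14 + 5 = 19
  host 7: 13 = 13
  host 8: 13 = 13
Every load is within 24 GB, so 8 hosts suffice.

Yes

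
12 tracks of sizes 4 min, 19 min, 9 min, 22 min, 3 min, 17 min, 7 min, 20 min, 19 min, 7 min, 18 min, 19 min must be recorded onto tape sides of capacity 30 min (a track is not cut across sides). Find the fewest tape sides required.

7

Total = 22 + 20 + 19 + 19 + 19 + 18 + 17 + 9 + 7 + 7 + 4 + 3 = 164 min.
Lower bound: ⌈164/30⌉ = 6 tape sides.
Also, 7 tracks each exceed 15 min, and no two of those can share a side, so at least 7 tape sides are needed.
A packing using 7 tape sides:
  side 1: 22 + 7 = 29
  side 2: 20 + 9 = 29
  side 3: 19 + 7 + 4 = 30
  side 4: 19 + 3 = 22
  side 5: 19 = 19
  side 6: 18 = 18
  side 7: 17 = 17
This matches the lower bound, so 7 is optimal.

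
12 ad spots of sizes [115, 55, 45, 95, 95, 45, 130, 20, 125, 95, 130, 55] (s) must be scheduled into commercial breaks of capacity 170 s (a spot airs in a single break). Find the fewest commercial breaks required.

7

Total = 130 + 130 + 125 + 115 + 95 + 95 + 95 + 55 + 55 + 45 + 45 + 20 = 1005 s.
Lower bound: ⌈1005/170⌉ = 6 commercial breaks.
Also, 7 ad spots each exceed 85 s, and no two of those can share a break, so at least 7 commercial breaks are needed.
A packing using 7 commercial breaks:
  break 1: 130 + 20 = 150
  break 2: 130 = 130
  break 3: 125 + 45 = 170
  break 4: 115 + 55 = 170
  break 5: 95 + 55 = 150
  break 6: 95 + 45 = 140
  break 7: 95 = 95
This matches the lower bound, so 7 is optimal.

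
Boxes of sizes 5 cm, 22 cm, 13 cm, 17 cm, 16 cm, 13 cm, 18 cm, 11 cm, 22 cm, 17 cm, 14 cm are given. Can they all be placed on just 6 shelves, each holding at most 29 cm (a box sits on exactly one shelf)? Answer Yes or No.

Total = 168 cm; ⌈168/29⌉ = 6.
The bound of 6 does not rule out 6, but exhaustive search shows no assignment into 6 shelves of capacity 29 cm exists — the minimum is 7.

No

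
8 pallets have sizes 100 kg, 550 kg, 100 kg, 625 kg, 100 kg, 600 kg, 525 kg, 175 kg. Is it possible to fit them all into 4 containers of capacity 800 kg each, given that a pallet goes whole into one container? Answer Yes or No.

Yes

A valid assignment using 4 containers:
  container 1: 625 + 175 = 800
  container 2: 600 + 100 + 100 = 800
  container 3: 550 + 100 = 650
  container 4: 525 = 525
Every load is within 800 kg, so 4 containers suffice.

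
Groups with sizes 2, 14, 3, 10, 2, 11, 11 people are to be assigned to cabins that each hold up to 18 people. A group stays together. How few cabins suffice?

Total = 14 + 11 + 11 + 10 + 3 + 2 + 2 = 53 people.
Lower bound: ⌈53/18⌉ = 3 cabins.
Also, 4 groups each exceed 9 people, and no two of those can share a cabin, so at least 4 cabins are needed.
A packing using 4 cabins:
  cabin 1: 14 + 3 = 17
  cabin 2: 11 + 2 + 2 = 15
  cabin 3: 11 = 11
  cabin 4: 10 = 10
This matches the lower bound, so 4 is optimal.

4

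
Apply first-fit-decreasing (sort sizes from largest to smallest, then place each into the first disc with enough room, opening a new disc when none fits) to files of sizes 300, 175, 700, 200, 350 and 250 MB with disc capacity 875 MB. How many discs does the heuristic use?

3

Sorted descending: 700, 350, 300, 250, 200, 175.
  700 → disc 1 (new)  [load 700/875]
  350 → disc 2 (new)  [load 350/875]
  300 → disc 2  [load 650/875]
  250 → disc 3 (new)  [load 250/875]
  200 → disc 2  [load 850/875]
  175 → disc 1  [load 875/875]
3 discs opened.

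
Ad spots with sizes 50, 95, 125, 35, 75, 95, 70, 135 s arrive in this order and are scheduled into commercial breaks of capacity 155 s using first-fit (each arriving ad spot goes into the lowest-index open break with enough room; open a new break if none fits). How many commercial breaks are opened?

  50 → break 1 (new)  [load 50/155]
  95 → break 1  [load 145/155]
  125 → break 2 (new)  [load 125/155]
  35 → break 3 (new)  [load 35/155]
  75 → break 3  [load 110/155]
  95 → break 4 (new)  [load 95/155]
  70 → break 5 (new)  [load 70/155]
  135 → break 6 (new)  [load 135/155]
6 commercial breaks opened.

6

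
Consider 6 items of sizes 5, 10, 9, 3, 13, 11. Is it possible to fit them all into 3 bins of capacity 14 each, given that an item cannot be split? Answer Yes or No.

Total = 51; ⌈51/14⌉ = 4.
At least 4 bins are required, but only 3 are allowed.

No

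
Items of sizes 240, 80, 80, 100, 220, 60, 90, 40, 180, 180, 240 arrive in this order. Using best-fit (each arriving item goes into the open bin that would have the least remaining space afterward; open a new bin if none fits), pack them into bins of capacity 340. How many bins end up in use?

6

  240 → bin 1 (new)  [load 240/340]
  80 → bin 1  [load 320/340]
  80 → bin 2 (new)  [load 80/340]
  100 → bin 2  [load 180/340]
  220 → bin 3 (new)  [load 220/340]
  60 → bin 3  [load 280/340]
  90 → bin 2  [load 270/340]
  40 → bin 3  [load 320/340]
  180 → bin 4 (new)  [load 180/340]
  180 → bin 5 (new)  [load 180/340]
  240 → bin 6 (new)  [load 240/340]
6 bins opened.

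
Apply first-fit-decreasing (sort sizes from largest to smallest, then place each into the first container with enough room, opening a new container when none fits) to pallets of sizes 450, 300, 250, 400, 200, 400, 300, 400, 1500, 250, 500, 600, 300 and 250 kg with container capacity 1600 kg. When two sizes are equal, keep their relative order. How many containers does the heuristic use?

4

Sorted descending: 1500, 600, 500, 450, 400, 400, 400, 300, 300, 300, 250, 250, 250, 200.
  1500 → container 1 (new)  [load 1500/1600]
  600 → container 2 (new)  [load 600/1600]
  500 → container 2  [load 1100/1600]
  450 → container 2  [load 1550/1600]
  400 → container 3 (new)  [load 400/1600]
  400 → container 3  [load 800/1600]
  400 → container 3  [load 1200/1600]
  300 → container 3  [load 1500/1600]
  300 → container 4 (new)  [load 300/1600]
  300 → container 4  [load 600/1600]
  250 → container 4  [load 850/1600]
  250 → container 4  [load 1100/1600]
  250 → container 4  [load 1350/1600]
  200 → container 4  [load 1550/1600]
4 containers opened.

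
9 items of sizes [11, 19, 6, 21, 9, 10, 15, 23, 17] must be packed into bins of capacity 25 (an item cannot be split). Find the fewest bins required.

6

Total = 23 + 21 + 19 + 17 + 15 + 11 + 10 + 9 + 6 = 131.
Lower bound: ⌈131/25⌉ = 6 bins.
A packing using 6 bins:
  bin 1: 23 = 23
  bin 2: 21 = 21
  bin 3: 19 + 6 = 25
  bin 4: 17 = 17
  bin 5: 15 + 10 = 25
  bin 6: 11 + 9 = 20
This matches the lower bound, so 6 is optimal.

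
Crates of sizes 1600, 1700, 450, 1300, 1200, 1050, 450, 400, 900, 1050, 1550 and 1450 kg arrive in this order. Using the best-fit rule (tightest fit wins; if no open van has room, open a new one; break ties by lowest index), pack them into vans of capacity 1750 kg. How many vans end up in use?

  1600 → van 1 (new)  [load 1600/1750]
  1700 → van 2 (new)  [load 1700/1750]
  450 → van 3 (new)  [load 450/1750]
  1300 → van 3  [load 1750/1750]
  1200 → van 4 (new)  [load 1200/1750]
  1050 → van 5 (new)  [load 1050/1750]
  450 → van 4  [load 1650/1750]
  400 → van 5  [load 1450/1750]
  900 → van 6 (new)  [load 900/1750]
  1050 → van 7 (new)  [load 1050/1750]
  1550 → van 8 (new)  [load 1550/1750]
  1450 → van 9 (new)  [load 1450/1750]
9 vans opened.

9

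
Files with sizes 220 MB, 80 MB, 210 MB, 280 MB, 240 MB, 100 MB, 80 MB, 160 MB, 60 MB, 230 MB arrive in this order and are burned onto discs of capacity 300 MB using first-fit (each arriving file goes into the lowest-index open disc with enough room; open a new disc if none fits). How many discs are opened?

  220 → disc 1 (new)  [load 220/300]
  80 → disc 1  [load 300/300]
  210 → disc 2 (new)  [load 210/300]
  280 → disc 3 (new)  [load 280/300]
  240 → disc 4 (new)  [load 240/300]
  100 → disc 5 (new)  [load 100/300]
  80 → disc 2  [load 290/300]
  160 → disc 5  [load 260/300]
  60 → disc 4  [load 300/300]
  230 → disc 6 (new)  [load 230/300]
6 discs opened.

6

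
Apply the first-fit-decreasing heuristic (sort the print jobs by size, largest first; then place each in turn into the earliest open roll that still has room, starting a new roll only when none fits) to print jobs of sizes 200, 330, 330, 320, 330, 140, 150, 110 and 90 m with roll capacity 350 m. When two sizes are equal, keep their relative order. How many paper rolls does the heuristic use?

6

Sorted descending: 330, 330, 330, 320, 200, 150, 140, 110, 90.
  330 → roll 1 (new)  [load 330/350]
  330 → roll 2 (new)  [load 330/350]
  330 → roll 3 (new)  [load 330/350]
  320 → roll 4 (new)  [load 320/350]
  200 → roll 5 (new)  [load 200/350]
  150 → roll 5  [load 350/350]
  140 → roll 6 (new)  [load 140/350]
  110 → roll 6  [load 250/350]
  90 → roll 6  [load 340/350]
6 paper rolls opened.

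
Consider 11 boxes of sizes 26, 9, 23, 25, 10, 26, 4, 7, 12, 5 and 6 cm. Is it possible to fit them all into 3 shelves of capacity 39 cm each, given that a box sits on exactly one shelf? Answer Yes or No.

Total = 153 cm; ⌈153/39⌉ = 4.
At least 4 shelves are required, but only 3 are allowed.

No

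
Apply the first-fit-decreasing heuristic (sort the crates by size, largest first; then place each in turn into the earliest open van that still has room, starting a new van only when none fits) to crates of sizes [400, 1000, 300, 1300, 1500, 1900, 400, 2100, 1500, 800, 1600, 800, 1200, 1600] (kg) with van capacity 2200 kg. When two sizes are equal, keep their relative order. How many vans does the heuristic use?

9

Sorted descending: 2100, 1900, 1600, 1600, 1500, 1500, 1300, 1200, 1000, 800, 800, 400, 400, 300.
  2100 → van 1 (new)  [load 2100/2200]
  1900 → van 2 (new)  [load 1900/2200]
  1600 → van 3 (new)  [load 1600/2200]
  1600 → van 4 (new)  [load 1600/2200]
  1500 → van 5 (new)  [load 1500/2200]
  1500 → van 6 (new)  [load 1500/2200]
  1300 → van 7 (new)  [load 1300/2200]
  1200 → van 8 (new)  [load 1200/2200]
  1000 → van 8  [load 2200/2200]
  800 → van 7  [load 2100/2200]
  800 → van 9 (new)  [load 800/2200]
  400 → van 3  [load 2000/2200]
  400 → van 4  [load 2000/2200]
  300 → van 2  [load 2200/2200]
9 vans opened.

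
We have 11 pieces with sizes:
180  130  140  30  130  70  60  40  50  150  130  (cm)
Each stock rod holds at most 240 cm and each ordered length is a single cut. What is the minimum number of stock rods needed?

6

Total = 180 + 150 + 140 + 130 + 130 + 130 + 70 + 60 + 50 + 40 + 30 = 1110 cm.
Lower bound: ⌈1110/240⌉ = 5 stock rods.
Also, 6 pieces each exceed 120 cm, and no two of those can share a stock rod, so at least 6 stock rods are needed.
A packing using 6 stock rods:
  stock rod 1: 180 + 60 = 240
  stock rod 2: 150 + 70 = 220
  stock rod 3: 140 + 50 + 40 = 230
  stock rod 4: 130 + 30 = 160
  stock rod 5: 130 = 130
  stock rod 6: 130 = 130
This matches the lower bound, so 6 is optimal.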